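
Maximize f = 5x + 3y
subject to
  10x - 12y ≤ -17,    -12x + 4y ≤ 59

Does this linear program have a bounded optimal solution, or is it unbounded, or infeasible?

From the feasible point (-80/13, -193/52), moving in the direction (12, 10) keeps every constraint satisfied while f increases without bound.

unbounded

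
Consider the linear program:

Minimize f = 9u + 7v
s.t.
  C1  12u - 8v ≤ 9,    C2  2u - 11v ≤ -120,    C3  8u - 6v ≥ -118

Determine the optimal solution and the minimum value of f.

Corner points and f = 9u + 7v:
  (1059/116, 729/58) → f = 19737/116
  (499/4, 186) → f = 9699/4
  (-289/38, 181/19) → f = -67/38

The optimum lies where 2u - 11v = -120 and 8u - 6v = -118.
Solving simultaneously gives u = -289/38, v = 181/19.

u = -289/38, v = 181/19, minimum f = -67/38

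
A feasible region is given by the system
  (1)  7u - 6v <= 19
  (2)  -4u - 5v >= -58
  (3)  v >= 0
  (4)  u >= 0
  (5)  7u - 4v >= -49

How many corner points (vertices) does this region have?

4

The feasible vertices (each the meet of two boundaries and inside every other half-plane) are:
  (443/59, 330/59)
  (19/7, 0)
  (0, 58/5)
  (0, 0)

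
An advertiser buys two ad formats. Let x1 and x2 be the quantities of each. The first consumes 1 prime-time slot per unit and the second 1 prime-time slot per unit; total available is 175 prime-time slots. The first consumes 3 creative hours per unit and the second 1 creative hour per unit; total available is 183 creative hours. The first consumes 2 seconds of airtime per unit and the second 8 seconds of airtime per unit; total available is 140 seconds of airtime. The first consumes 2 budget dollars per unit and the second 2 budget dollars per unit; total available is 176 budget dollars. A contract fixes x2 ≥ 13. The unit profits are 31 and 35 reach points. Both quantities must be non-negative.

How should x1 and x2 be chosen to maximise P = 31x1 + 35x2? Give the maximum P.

x1 = 18, x2 = 13, maximum P = 1013

Feasible corners and P = 31x1 + 35x2:
  (0, 35/2) → P = 1225/2
  (0, 13) → P = 455
  (18, 13) → P = 1013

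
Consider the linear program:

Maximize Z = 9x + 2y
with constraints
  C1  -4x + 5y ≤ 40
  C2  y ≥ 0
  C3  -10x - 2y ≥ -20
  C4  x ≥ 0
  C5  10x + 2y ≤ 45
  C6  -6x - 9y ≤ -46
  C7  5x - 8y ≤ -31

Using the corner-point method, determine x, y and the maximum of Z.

Corner points and Z = 9x + 2y:
  (10/29, 240/29) → Z = 570/29
  (0, 8) → Z = 16
  (49/45, 41/9) → Z = 851/45
  (0, 46/9) → Z = 92/9
  (89/93, 416/93) → Z = 1633/93

x = 10/29, y = 240/29, maximum Z = 570/29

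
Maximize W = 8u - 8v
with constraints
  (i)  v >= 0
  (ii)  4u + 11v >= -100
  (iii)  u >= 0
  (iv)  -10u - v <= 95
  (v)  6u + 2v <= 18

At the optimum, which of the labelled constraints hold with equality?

(i) and (v)

Extreme points and W = 8u - 8v:
  (0, 0) → W = 0
  (3, 0) → W = 24
  (0, 9) → W = -72

The maximum is at (3, 0). Substituting into each constraint, equality holds for (i) and (v); the remaining constraints have slack.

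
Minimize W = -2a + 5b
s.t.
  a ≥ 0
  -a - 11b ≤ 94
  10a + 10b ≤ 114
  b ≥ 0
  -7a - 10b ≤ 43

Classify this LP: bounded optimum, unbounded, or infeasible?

bounded optimum

Feasible corners and W = -2a + 5b:
  (0, 57/5) → W = 57
  (0, 0) → W = 0
  (57/5, 0) → W = -114/5
The feasible region has finitely many vertices and no improving ray; the minimum is -114/5 at (57/5, 0).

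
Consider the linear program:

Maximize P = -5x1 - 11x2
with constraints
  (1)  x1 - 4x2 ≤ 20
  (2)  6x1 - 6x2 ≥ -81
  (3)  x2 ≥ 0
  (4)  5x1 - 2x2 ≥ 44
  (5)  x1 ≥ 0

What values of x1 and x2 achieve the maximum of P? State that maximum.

Extreme points and P = -5x1 - 11x2:
  (20, 0) → P = -100
  (71/3, 223/6) → P = -3163/6
  (44/5, 0) → P = -44
The feasible region is unbounded (it extends along (1, 1), (4, 1)), but P strictly decreases along every unbounded feasible direction, so there is no improving ray and the maximum is attained at a vertex.

x1 = 44/5, x2 = 0, maximum P = -44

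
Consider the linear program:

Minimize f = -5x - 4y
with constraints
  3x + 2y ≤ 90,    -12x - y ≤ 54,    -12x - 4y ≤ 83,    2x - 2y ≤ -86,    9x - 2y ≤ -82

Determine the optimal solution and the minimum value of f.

Corner points and f = -5x - 4y:
  (-66/7, 414/7) → f = -1326/7
  (2/3, 44) → f = -538/3
  (-97/13, 462/13) → f = -1363/13
  (4/7, 305/7) → f = -1240/7

At the optimal vertex, 3x + 2y = 90 and -12x - y = 54.
Solving simultaneously gives x = -66/7, y = 414/7.

x = -66/7, y = 414/7, minimum f = -1326/7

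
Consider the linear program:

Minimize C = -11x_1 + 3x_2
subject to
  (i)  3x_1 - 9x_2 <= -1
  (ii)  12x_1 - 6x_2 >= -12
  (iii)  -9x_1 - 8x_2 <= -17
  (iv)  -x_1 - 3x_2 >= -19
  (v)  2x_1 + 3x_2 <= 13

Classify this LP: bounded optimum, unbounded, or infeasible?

Feasible corners and C = -11x_1 + 3x_2:
  (29/21, 4/7) → C = -283/21
  (38/9, 41/27) → C = -377/9
  (1/25, 52/25) → C = 29/5
  (7/8, 15/4) → C = 13/8
The feasible region has finitely many vertices and no improving ray; the minimum is -377/9 at (38/9, 41/27).

bounded optimum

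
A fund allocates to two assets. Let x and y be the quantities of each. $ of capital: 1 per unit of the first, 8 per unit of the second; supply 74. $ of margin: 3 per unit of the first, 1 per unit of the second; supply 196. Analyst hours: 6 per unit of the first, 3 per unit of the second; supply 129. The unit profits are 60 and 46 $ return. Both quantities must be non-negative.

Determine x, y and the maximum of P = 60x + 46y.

x = 18, y = 7, maximum P = 1402

Corner points and P = 60x + 46y:
  (0, 0) → P = 0
  (0, 37/4) → P = 851/2
  (43/2, 0) → P = 1290
  (18, 7) → P = 1402

At the optimal vertex, x + 8y = 74 and 6x + 3y = 129.
Solving simultaneously gives x = 18, y = 7.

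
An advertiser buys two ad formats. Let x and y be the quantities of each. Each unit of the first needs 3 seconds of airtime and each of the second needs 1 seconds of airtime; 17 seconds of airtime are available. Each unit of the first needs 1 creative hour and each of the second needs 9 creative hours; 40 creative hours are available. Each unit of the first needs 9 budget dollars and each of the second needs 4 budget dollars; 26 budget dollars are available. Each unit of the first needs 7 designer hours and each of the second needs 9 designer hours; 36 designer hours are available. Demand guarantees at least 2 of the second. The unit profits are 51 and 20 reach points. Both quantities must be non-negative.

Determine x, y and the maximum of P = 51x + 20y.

x = 2, y = 2, maximum P = 142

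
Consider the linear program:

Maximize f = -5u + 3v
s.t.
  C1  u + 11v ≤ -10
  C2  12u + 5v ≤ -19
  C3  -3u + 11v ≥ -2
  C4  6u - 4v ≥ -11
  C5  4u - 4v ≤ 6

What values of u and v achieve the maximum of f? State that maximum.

Corner points and f = -5u + 3v:
  (-2, -8/11) → f = 86/11
  (-23/10, -7/10) → f = 47/5
  (-43/18, -5/6) → f = 85/9

The binding constraints are -3u + 11v = -2 and 6u - 4v = -11.
Solving simultaneously gives u = -43/18, v = -5/6.

u = -43/18, v = -5/6, maximum f = 85/9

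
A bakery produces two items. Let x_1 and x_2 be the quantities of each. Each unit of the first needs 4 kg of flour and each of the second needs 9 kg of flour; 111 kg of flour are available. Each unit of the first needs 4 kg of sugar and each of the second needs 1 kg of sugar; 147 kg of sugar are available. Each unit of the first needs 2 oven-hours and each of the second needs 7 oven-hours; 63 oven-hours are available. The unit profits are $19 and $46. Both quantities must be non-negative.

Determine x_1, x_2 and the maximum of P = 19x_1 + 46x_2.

x_1 = 21, x_2 = 3, maximum P = 537

Vertices and P = 19x_1 + 46x_2:
  (0, 0) → P = 0
  (0, 9) → P = 414
  (111/4, 0) → P = 2109/4
  (21, 3) → P = 537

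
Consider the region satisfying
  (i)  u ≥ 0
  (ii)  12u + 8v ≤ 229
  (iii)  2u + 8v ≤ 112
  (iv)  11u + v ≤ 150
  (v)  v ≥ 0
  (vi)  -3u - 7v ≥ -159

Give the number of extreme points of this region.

5

The feasible vertices (each the meet of two boundaries and inside every other half-plane) are:
  (0, 14)
  (0, 0)
  (117/10, 443/40)
  (971/76, 719/76)
  (150/11, 0)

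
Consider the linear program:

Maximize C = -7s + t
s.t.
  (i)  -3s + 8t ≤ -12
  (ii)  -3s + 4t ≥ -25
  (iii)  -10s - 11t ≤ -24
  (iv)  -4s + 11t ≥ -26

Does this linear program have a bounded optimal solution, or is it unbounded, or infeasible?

Corner points and C = -7s + t:
  (38/3, 13/4) → C = -1025/12
  (324/113, -48/113) → C = -2316/113
  (171/17, 22/17) → C = -1175/17
  (25/7, -82/77) → C = -2007/77
The feasible region has finitely many vertices and no improving ray; the maximum is -2316/113 at (324/113, -48/113).

bounded optimum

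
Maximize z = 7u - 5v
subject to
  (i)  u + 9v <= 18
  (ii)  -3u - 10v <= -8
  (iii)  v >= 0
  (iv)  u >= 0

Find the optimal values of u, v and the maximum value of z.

Corner points and z = 7u - 5v:
  (18, 0) → z = 126
  (0, 2) → z = -10
  (8/3, 0) → z = 56/3
  (0, 4/5) → z = -4

The binding constraints are u + 9v = 18 and v = 0.
Solving simultaneously gives u = 18, v = 0.

u = 18, v = 0, maximum z = 126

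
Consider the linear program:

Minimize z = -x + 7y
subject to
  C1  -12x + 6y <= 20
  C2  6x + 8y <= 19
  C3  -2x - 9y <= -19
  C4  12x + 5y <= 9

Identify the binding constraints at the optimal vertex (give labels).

Feasible corners and z = -x + 7y:
  (-23/66, 29/11) → z = 1241/66
  (-11/20, 67/30) → z = 971/60
  (-1/7, 15/7) → z = 106/7

The minimum is at (-1/7, 15/7). Substituting into each constraint, equality holds for C3 and C4; the remaining constraints have slack.

C3 and C4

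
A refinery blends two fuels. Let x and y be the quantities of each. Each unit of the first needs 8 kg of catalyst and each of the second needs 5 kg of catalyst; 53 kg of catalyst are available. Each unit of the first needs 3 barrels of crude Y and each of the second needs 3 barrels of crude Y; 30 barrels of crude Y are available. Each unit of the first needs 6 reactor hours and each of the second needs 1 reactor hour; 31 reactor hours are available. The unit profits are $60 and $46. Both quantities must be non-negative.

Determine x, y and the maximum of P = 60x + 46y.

x = 1, y = 9, maximum P = 474

The optimum lies where 8x + 5y = 53 and 3x + 3y = 30.
Solving simultaneously gives x = 1, y = 9.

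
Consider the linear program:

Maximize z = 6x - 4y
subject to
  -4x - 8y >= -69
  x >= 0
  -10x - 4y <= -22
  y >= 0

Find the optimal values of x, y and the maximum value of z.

The optimum lies where -4x - 8y = -69 and y = 0.
Solving simultaneously gives x = 69/4, y = 0.

x = 69/4, y = 0, maximum z = 207/2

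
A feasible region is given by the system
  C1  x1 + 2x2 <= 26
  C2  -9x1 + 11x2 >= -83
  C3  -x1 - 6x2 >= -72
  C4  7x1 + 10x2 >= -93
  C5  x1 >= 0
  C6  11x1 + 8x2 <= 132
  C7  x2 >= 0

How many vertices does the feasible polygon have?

6

The feasible vertices (each the meet of two boundaries and inside every other half-plane) are:
  (3, 23/2)
  (4, 11)
  (2116/193, 275/193)
  (83/9, 0)
  (0, 12)
  (0, 0)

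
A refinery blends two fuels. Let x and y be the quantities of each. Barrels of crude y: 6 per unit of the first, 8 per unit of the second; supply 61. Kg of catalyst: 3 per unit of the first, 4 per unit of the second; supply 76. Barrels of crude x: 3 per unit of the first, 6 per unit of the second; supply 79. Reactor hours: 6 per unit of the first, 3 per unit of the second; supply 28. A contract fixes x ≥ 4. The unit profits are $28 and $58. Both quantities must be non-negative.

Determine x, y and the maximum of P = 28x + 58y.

Vertices and P = 28x + 58y:
  (14/3, 0) → P = 392/3
  (4, 0) → P = 112
  (4, 4/3) → P = 568/3

The binding constraints are 6x + 3y = 28 and x = 4.
Solving simultaneously gives x = 4, y = 4/3.

x = 4, y = 4/3, maximum P = 568/3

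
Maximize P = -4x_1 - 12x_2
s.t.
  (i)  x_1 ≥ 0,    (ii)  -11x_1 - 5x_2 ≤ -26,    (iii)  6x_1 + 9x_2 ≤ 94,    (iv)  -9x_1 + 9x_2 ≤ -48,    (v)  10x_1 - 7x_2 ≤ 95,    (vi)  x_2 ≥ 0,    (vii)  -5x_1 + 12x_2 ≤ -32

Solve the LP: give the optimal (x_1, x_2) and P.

x_1 = 32/5, x_2 = 0, maximum P = -128/5

Vertices and P = -4x_1 - 12x_2:
  (19/2, 0) → P = -38
  (916/85, 31/17) → P = -5524/85
  (32/5, 0) → P = -128/5

At the optimal vertex, x_2 = 0 and -5x_1 + 12x_2 = -32.
Solving simultaneously gives x_1 = 32/5, x_2 = 0.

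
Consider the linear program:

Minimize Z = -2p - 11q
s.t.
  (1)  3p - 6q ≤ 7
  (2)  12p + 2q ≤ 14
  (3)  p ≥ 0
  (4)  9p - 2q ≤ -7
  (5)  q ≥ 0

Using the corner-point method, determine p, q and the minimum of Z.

Vertices and Z = -2p - 11q:
  (0, 7) → Z = -77
  (1/3, 5) → Z = -167/3
  (0, 7/2) → Z = -77/2

At the optimal vertex, 12p + 2q = 14 and p = 0.
Solving simultaneously gives p = 0, q = 7.

p = 0, q = 7, minimum Z = -77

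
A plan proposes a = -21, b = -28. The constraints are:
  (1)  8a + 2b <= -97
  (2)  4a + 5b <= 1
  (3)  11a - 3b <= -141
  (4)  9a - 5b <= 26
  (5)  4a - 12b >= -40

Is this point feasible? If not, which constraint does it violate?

feasible

(1): -224 ≤ -97 ✓
(2): -224 ≤ 1 ✓
(3): -147 ≤ -141 ✓
(4): -49 ≤ 26 ✓
(5): 252 ≥ -40 ✓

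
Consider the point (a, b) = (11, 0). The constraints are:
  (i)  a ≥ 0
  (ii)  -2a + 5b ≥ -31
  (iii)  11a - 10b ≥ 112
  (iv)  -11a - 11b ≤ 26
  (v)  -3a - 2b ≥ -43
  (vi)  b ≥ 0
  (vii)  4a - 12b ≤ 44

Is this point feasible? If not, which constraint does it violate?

(i): 11 ≥ 0 ✓
(ii): -22 ≥ -31 ✓
(iii): 121 ≥ 112 ✓
(iv): -121 ≤ 26 ✓
(v): -33 ≥ -43 ✓
(vi): 0 ≥ 0 ✓
(vii): 44 ≤ 44 ✓

feasible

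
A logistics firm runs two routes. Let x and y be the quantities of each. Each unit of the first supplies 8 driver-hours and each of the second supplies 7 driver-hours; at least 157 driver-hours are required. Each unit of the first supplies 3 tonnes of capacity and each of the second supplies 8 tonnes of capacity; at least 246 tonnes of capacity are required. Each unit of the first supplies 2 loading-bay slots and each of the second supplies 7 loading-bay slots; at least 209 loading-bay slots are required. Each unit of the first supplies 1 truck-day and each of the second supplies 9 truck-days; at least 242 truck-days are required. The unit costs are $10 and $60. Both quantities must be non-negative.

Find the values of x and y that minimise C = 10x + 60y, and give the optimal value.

x = 17, y = 25, minimum C = 1670

Feasible corners and C = 10x + 60y:
  (0, 123/4) → C = 1845
  (242, 0) → C = 2420
  (10, 27) → C = 1720
  (17, 25) → C = 1670
The feasible region is unbounded (it extends along (0, 1), (1, 0)), but C strictly increases along every unbounded feasible direction, so there is no improving ray and the minimum is attained at a vertex.

At the optimal vertex, 2x + 7y = 209 and x + 9y = 242.
Solving simultaneously gives x = 17, y = 25.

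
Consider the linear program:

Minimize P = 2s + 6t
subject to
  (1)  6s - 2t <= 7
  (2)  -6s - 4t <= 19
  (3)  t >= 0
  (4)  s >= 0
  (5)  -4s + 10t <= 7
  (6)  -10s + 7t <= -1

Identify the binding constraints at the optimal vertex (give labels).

(3) and (6)

Vertices and P = 2s + 6t:
  (7/6, 0) → P = 7/3
  (21/13, 35/26) → P = 147/13
  (1/10, 0) → P = 1/5
  (59/72, 37/36) → P = 281/36

The minimum is at (1/10, 0). Substituting into each constraint, equality holds for (3) and (6); the remaining constraints have slack.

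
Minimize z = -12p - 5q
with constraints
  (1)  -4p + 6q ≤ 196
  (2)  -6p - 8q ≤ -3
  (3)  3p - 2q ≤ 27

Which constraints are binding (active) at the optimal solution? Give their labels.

(1) and (3)

Extreme points and z = -12p - 5q:
  (-775/34, 297/17) → z = 3165/17
  (277/5, 348/5) → z = -5064/5
  (37/6, -17/4) → z = -211/4

The minimum is at (277/5, 348/5). Substituting into each constraint, equality holds for (1) and (3); the remaining constraints have slack.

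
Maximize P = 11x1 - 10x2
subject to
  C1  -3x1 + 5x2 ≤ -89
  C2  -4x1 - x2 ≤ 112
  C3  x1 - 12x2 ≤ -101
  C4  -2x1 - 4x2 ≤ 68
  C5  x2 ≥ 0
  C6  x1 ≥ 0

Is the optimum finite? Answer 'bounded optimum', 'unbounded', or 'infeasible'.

unbounded

From the feasible point (1573/31, 392/31), moving in the direction (12, 1) keeps every constraint satisfied while P increases without bound.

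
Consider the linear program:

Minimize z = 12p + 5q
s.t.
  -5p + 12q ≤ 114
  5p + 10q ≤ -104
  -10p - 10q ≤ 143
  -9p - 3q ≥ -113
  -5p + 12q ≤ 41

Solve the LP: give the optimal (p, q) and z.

Feasible corners and z = 12p + 5q:
  (-39/5, -13/2) → z = -1261/10
  (1442/75, -1501/75) → z = 9799/75
  (1559/60, -2417/60) → z = 6623/60

The binding constraints are 5p + 10q = -104 and -10p - 10q = 143.
Solving simultaneously gives p = -39/5, q = -13/2.

p = -39/5, q = -13/2, minimum z = -1261/10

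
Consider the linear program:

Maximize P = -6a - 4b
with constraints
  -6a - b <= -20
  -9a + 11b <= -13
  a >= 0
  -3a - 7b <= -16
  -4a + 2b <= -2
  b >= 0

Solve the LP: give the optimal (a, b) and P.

Vertices and P = -6a - 4b:
  (233/75, 34/25) → P = -602/25
  (124/39, 12/13) → P = -296/13
  (16/3, 0) → P = -32
The feasible region is unbounded (it extends along (11, 9), (1, 0)), but P strictly decreases along every unbounded feasible direction, so there is no improving ray and the maximum is attained at a vertex.

The binding constraints are -6a - b = -20 and -3a - 7b = -16.
Solving simultaneously gives a = 124/39, b = 12/13.

a = 124/39, b = 12/13, maximum P = -296/13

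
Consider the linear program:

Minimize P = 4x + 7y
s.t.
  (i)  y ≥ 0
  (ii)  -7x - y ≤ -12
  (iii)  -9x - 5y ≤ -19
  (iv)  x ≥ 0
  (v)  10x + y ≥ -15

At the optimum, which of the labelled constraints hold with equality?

(i) and (iii)

Corner points and P = 4x + 7y:
  (19/9, 0) → P = 76/9
  (41/26, 25/26) → P = 339/26
  (0, 12) → P = 84
The feasible region is unbounded (it extends along (0, 1), (1, 0)), but P strictly increases along every unbounded feasible direction, so there is no improving ray and the minimum is attained at a vertex.

The minimum is at (19/9, 0). Substituting into each constraint, equality holds for (i) and (iii); the remaining constraints have slack.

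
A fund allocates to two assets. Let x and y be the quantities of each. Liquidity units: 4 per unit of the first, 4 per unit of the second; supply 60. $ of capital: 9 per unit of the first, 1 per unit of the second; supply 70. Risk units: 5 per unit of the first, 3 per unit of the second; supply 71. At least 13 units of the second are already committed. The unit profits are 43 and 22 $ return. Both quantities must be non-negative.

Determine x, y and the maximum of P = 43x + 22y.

The binding constraints are 4x + 4y = 60 and y = 13.
Solving simultaneously gives x = 2, y = 13.

x = 2, y = 13, maximum P = 372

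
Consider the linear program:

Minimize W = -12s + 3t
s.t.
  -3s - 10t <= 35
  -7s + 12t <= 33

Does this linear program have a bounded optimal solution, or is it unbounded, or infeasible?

From the feasible point (-375/53, -73/53), moving in the direction (12, 7) keeps every constraint satisfied while W decreases without bound.

unbounded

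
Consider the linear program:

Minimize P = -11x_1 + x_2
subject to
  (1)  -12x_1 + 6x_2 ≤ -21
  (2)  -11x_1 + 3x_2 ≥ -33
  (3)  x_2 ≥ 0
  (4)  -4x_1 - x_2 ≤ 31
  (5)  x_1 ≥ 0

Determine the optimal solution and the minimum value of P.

x_1 = 9/2, x_2 = 11/2, minimum P = -44

Vertices and P = -11x_1 + x_2:
  (9/2, 11/2) → P = -44
  (7/4, 0) → P = -77/4
  (3, 0) → P = -33

The optimum lies where -12x_1 + 6x_2 = -21 and -11x_1 + 3x_2 = -33.
Solving simultaneously gives x_1 = 9/2, x_2 = 11/2.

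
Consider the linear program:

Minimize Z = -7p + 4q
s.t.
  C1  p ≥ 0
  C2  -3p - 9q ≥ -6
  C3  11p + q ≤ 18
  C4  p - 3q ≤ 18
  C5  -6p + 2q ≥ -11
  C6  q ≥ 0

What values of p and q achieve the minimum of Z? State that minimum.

Corner points and Z = -7p + 4q:
  (0, 2/3) → Z = 8/3
  (0, 0) → Z = 0
  (13/8, 1/8) → Z = -87/8
  (18/11, 0) → Z = -126/11

The optimum lies where 11p + q = 18 and q = 0.
Solving simultaneously gives p = 18/11, q = 0.

p = 18/11, q = 0, minimum Z = -126/11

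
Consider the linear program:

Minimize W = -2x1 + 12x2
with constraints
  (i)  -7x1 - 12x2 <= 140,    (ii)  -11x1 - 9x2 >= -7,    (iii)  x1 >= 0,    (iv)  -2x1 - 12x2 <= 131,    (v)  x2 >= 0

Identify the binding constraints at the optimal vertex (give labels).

(ii) and (v)

Vertices and W = -2x1 + 12x2:
  (0, 7/9) → W = 28/3
  (7/11, 0) → W = -14/11
  (0, 0) → W = 0

The minimum is at (7/11, 0). Substituting into each constraint, equality holds for (ii) and (v); the remaining constraints have slack.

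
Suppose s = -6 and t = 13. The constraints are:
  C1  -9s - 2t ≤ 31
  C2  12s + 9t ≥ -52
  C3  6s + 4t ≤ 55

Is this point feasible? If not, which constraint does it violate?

C1: 28 ≤ 31 ✓
C2: 45 ≥ -52 ✓
C3: 16 ≤ 55 ✓

feasible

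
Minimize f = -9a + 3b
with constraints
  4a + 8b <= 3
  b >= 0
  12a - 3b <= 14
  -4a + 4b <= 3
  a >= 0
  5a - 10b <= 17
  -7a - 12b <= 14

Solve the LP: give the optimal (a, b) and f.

a = 3/4, b = 0, minimum f = -27/4

Vertices and f = -9a + 3b:
  (3/4, 0) → f = -27/4
  (0, 3/8) → f = 9/8
  (0, 0) → f = 0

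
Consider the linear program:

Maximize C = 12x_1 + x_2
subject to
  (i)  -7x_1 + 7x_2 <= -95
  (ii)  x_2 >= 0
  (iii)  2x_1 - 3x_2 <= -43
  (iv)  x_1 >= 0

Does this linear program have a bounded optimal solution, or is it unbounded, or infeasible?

From the feasible point (586/7, 491/7), moving in the direction (7, 7) keeps every constraint satisfied while C increases without bound.

unbounded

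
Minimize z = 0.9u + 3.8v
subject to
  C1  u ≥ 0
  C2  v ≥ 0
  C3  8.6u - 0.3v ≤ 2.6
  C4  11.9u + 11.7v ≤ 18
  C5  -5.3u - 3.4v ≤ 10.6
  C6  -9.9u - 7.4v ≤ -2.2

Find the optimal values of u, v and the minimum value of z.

Feasible corners and z = 0.9u + 3.8v:
  (0, 20/13) → z = 76/13
  (0, 11/37) → z = 209/185
  (13/43, 0) → z = 117/430
  (2/9, 0) → z = 1/5
  (1194/3473, 12386/10419) → z = 251453/52095

u = 2/9, v = 0, minimum z = 1/5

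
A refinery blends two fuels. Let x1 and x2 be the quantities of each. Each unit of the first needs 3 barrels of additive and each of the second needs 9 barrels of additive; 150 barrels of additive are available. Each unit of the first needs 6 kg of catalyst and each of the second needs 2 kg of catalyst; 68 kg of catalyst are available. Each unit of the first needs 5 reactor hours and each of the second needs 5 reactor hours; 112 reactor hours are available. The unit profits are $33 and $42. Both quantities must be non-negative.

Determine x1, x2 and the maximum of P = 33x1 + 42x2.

Feasible corners and P = 33x1 + 42x2:
  (0, 0) → P = 0
  (0, 50/3) → P = 700
  (34/3, 0) → P = 374
  (13/2, 29/2) → P = 1647/2

The optimum lies where 3x1 + 9x2 = 150 and 6x1 + 2x2 = 68.
Solving simultaneously gives x1 = 13/2, x2 = 29/2.

x1 = 13/2, x2 = 29/2, maximum P = 1647/2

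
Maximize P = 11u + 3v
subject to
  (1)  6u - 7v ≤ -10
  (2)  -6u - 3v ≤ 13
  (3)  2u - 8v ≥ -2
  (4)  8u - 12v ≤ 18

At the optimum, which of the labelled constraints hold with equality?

Corner points and P = 11u + 3v:
  (-121/60, -3/10) → P = -277/12
  (-33/17, -4/17) → P = -375/17
  (-55/27, -7/27) → P = -626/27

The maximum is at (-33/17, -4/17). Substituting into each constraint, equality holds for (1) and (3); the remaining constraints have slack.

(1) and (3)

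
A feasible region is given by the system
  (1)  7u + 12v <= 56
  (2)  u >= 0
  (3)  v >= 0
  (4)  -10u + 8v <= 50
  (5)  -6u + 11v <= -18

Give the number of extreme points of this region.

3

Intersecting each pair of boundary lines and keeping only the points that satisfy every inequality leaves:
  (8, 0)
  (832/149, 210/149)
  (3, 0)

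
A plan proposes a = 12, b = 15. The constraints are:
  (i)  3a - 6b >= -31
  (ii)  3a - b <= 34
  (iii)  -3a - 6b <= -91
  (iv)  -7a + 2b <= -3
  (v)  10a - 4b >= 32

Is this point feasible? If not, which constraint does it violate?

Constraint (i): 3a - 6b = -54, which is not ≥ -31. All other constraints are satisfied.

not feasible — violates (i)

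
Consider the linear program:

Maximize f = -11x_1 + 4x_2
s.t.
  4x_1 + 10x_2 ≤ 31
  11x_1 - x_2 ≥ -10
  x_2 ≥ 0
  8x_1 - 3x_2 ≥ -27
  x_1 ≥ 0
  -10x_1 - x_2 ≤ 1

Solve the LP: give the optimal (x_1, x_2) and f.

x_1 = 0, x_2 = 31/10, maximum f = 62/5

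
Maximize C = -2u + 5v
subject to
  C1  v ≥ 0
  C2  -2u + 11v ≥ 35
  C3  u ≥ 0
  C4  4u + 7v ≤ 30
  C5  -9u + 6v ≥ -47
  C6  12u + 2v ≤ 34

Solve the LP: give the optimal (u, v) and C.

u = 0, v = 30/7, maximum C = 150/7

Extreme points and C = -2u + 5v:
  (0, 35/11) → C = 175/11
  (85/58, 100/29) → C = 415/29
  (0, 30/7) → C = 150/7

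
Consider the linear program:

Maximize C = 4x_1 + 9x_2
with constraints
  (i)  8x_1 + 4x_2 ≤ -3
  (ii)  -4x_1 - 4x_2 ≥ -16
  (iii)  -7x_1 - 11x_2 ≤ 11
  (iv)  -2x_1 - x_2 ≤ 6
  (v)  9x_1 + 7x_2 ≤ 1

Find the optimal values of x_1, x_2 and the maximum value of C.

Vertices and C = 4x_1 + 9x_2:
  (11/60, -67/60) → C = -559/60
  (-5/4, 7/4) → C = 43/4
  (-11/3, 4/3) → C = -8/3
  (-43/5, 56/5) → C = 332/5

The binding constraints are -2x_1 - x_2 = 6 and 9x_1 + 7x_2 = 1.
Solving simultaneously gives x_1 = -43/5, x_2 = 56/5.

x_1 = -43/5, x_2 = 56/5, maximum C = 332/5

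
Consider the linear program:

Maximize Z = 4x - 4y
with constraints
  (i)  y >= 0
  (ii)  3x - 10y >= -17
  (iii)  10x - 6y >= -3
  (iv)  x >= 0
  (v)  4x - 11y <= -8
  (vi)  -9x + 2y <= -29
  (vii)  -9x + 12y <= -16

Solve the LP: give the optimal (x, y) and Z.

x = 107/7, y = 44/7, maximum Z = 36

Feasible corners and Z = 4x - 4y:
  (107/7, 44/7) → Z = 36
  (182/27, 67/18) → Z = 326/27
  (16/3, 8/3) → Z = 32/3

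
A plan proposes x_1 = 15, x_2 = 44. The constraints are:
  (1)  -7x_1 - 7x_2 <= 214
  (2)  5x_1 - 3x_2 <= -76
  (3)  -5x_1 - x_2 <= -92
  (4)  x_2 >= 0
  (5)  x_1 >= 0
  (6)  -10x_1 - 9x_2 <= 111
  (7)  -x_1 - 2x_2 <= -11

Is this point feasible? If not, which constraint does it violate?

Constraint (2): 5x_1 - 3x_2 = -57, which is not ≤ -76. All other constraints are satisfied.

not feasible — violates (2)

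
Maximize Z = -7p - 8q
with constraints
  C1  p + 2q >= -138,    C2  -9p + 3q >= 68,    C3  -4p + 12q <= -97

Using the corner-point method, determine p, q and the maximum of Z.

p = -731/10, q = -649/20, maximum Z = 7713/10

Extreme points and Z = -7p - 8q:
  (-550/21, -1174/21) → Z = 4414/7
  (-731/10, -649/20) → Z = 7713/10
  (-369/32, -1145/96) → Z = 16909/96

At the optimal vertex, p + 2q = -138 and -4p + 12q = -97.
Solving simultaneously gives p = -731/10, q = -649/20.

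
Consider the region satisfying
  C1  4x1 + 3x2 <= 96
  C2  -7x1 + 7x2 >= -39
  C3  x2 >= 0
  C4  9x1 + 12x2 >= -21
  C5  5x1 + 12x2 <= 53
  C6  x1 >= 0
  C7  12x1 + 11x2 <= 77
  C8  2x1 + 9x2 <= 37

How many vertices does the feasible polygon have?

6

Pairwise boundary intersections that survive every other constraint:
  (39/7, 0)
  (968/161, 71/161)
  (0, 0)
  (341/89, 251/89)
  (11/7, 79/21)
  (0, 37/9)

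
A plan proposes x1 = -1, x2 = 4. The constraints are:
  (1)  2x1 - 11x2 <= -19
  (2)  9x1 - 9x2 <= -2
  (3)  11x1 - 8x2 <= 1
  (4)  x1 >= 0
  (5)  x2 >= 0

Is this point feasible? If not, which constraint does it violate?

Constraint (4): x1 = -1, which is not ≥ 0. All other constraints are satisfied.

not feasible — violates (4)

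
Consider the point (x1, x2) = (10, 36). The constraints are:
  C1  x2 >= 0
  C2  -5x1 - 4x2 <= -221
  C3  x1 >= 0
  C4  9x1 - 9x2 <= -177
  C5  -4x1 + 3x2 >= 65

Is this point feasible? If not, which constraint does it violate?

not feasible — violates C2

Constraint C2: -5x1 - 4x2 = -194, which is not ≤ -221. All other constraints are satisfied.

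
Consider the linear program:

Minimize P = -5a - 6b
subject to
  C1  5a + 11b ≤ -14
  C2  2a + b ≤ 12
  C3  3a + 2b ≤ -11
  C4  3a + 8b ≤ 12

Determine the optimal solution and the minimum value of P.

a = -93/23, b = 13/23, minimum P = 387/23

Corner points and P = -5a - 6b:
  (-93/23, 13/23) → P = 387/23
  (-244/7, 102/7) → P = 608/7
  (35, -58) → P = 173
The feasible region is unbounded (it extends along (-8, 3), (1, -2)), but P strictly increases along every unbounded feasible direction, so there is no improving ray and the minimum is attained at a vertex.

The optimum lies where 5a + 11b = -14 and 3a + 2b = -11.
Solving simultaneously gives a = -93/23, b = 13/23.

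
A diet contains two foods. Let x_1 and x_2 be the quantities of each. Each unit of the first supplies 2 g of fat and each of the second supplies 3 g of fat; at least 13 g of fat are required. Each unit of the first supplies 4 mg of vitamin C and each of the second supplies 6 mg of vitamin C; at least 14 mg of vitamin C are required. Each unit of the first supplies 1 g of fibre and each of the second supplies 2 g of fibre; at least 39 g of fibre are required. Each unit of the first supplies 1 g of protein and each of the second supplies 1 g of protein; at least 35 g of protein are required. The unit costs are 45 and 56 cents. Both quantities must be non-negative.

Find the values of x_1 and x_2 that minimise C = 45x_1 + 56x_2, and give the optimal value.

Corner points and C = 45x_1 + 56x_2:
  (0, 35) → C = 1960
  (39, 0) → C = 1755
  (31, 4) → C = 1619
The feasible region is unbounded (it extends along (0, 1), (1, 0)), but C strictly increases along every unbounded feasible direction, so there is no improving ray and the minimum is attained at a vertex.

The optimum lies where x_1 + 2x_2 = 39 and x_1 + x_2 = 35.
Solving simultaneously gives x_1 = 31, x_2 = 4.

x_1 = 31, x_2 = 4, minimum C = 1619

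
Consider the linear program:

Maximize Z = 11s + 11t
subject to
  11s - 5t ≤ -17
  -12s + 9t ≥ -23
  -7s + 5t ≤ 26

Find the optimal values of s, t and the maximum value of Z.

s = 9/4, t = 167/20, maximum Z = 583/5

Feasible corners and Z = 11s + 11t:
  (-268/39, -457/39) → Z = -7975/39
  (9/4, 167/20) → Z = 583/5
  (-349/3, -473/3) → Z = -3014

The optimum lies where 11s - 5t = -17 and -7s + 5t = 26.
Solving simultaneously gives s = 9/4, t = 167/20.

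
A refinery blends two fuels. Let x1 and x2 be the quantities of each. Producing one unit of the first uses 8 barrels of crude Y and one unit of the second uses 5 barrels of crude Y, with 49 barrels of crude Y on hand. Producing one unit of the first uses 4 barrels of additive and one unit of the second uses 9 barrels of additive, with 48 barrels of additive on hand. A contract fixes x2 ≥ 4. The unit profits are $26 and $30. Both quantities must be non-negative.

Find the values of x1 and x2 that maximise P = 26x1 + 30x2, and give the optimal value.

Vertices and P = 26x1 + 30x2:
  (0, 16/3) → P = 160
  (0, 4) → P = 120
  (3, 4) → P = 198

At the optimal vertex, 4x1 + 9x2 = 48 and x2 = 4.
Solving simultaneously gives x1 = 3, x2 = 4.

x1 = 3, x2 = 4, maximum P = 198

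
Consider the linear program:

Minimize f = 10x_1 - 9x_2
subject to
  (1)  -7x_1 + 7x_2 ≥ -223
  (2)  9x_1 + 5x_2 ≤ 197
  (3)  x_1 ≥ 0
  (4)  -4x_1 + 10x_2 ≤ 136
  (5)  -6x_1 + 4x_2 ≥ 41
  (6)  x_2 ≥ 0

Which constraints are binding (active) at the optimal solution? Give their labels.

(3) and (4)

Corner points and f = 10x_1 - 9x_2:
  (0, 68/5) → f = -612/5
  (0, 41/4) → f = -369/4
  (67/22, 163/11) → f = -1132/11

The minimum is at (0, 68/5). Substituting into each constraint, equality holds for (3) and (4); the remaining constraints have slack.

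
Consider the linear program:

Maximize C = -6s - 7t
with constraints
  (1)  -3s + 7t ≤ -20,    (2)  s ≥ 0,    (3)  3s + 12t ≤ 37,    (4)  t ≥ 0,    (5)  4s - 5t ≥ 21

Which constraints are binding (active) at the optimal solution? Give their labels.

Vertices and C = -6s - 7t:
  (499/57, 17/19) → C = -1117/19
  (20/3, 0) → C = -40
  (37/3, 0) → C = -74

The maximum is at (20/3, 0). Substituting into each constraint, equality holds for (1) and (4); the remaining constraints have slack.

(1) and (4)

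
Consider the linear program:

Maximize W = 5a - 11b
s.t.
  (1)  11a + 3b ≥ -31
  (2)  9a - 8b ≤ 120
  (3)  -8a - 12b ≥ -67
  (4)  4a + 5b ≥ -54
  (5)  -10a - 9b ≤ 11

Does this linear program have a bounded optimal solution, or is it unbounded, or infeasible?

bounded optimum

Corner points and W = 5a - 11b:
  (-191/36, 985/108) → W = -3425/27
  (-82/23, 63/23) → W = -1103/23
  (494/43, -357/172) → W = 13807/172
  (992/161, -1299/161) → W = 19249/161
The feasible region has finitely many vertices and no improving ray; the maximum is 19249/161 at (992/161, -1299/161).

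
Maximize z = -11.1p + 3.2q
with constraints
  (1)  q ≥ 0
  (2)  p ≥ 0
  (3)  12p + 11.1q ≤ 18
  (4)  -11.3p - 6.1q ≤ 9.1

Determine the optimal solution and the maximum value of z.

Feasible corners and z = -11.1p + 3.2q:
  (0, 0) → z = 0
  (3/2, 0) → z = -333/20
  (0, 60/37) → z = 192/37

The optimum lies where p = 0 and 12p + 11.1q = 18.
Solving simultaneously gives p = 0, q = 60/37.

p = 0, q = 60/37, maximum z = 192/37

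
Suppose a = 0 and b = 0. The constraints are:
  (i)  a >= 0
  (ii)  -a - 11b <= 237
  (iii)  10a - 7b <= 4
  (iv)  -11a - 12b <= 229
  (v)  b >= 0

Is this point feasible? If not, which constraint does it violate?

feasible

(i): 0 ≥ 0 ✓
(ii): 0 ≤ 237 ✓
(iii): 0 ≤ 4 ✓
(iv): 0 ≤ 229 ✓
(v): 0 ≥ 0 ✓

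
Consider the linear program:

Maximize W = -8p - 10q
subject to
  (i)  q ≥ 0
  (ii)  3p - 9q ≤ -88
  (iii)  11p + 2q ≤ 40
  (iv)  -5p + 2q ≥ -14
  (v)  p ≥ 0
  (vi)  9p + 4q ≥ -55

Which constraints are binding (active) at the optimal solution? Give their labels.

Corner points and W = -8p - 10q:
  (184/105, 1088/105) → W = -12352/105
  (0, 88/9) → W = -880/9
  (0, 20) → W = -200

The maximum is at (0, 88/9). Substituting into each constraint, equality holds for (ii) and (v); the remaining constraints have slack.

(ii) and (v)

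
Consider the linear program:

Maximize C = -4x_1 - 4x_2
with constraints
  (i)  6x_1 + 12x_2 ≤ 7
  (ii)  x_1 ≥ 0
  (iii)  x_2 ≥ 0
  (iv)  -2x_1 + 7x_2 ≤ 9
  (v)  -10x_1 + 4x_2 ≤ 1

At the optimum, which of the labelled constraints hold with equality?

Vertices and C = -4x_1 - 4x_2:
  (7/6, 0) → C = -14/3
  (1/9, 19/36) → C = -23/9
  (0, 0) → C = 0
  (0, 1/4) → C = -1

The maximum is at (0, 0). Substituting into each constraint, equality holds for (ii) and (iii); the remaining constraints have slack.

(ii) and (iii)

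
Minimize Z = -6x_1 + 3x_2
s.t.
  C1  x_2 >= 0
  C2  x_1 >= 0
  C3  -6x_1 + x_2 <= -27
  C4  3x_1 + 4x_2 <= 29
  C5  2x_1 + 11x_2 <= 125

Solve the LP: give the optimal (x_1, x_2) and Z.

Extreme points and Z = -6x_1 + 3x_2:
  (9/2, 0) → Z = -27
  (29/3, 0) → Z = -58
  (137/27, 31/9) → Z = -181/9

x_1 = 29/3, x_2 = 0, minimum Z = -58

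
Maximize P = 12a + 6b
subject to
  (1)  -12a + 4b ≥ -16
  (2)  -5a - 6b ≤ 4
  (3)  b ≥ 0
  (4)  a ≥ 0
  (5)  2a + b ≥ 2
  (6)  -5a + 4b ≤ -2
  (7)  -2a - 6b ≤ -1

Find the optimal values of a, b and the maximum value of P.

a = 2, b = 2, maximum P = 36

Vertices and P = 12a + 6b:
  (4/3, 0) → P = 16
  (2, 2) → P = 36
  (1, 0) → P = 12
  (10/13, 6/13) → P = 12

The binding constraints are -12a + 4b = -16 and -5a + 4b = -2.
Solving simultaneously gives a = 2, b = 2.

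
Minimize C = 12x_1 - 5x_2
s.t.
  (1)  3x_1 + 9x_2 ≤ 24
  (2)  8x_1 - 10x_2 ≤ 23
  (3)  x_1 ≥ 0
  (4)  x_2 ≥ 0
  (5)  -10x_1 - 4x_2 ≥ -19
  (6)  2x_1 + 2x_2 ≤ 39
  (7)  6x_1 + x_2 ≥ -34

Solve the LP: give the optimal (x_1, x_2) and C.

x_1 = 0, x_2 = 8/3, minimum C = -40/3

The binding constraints are 3x_1 + 9x_2 = 24 and x_1 = 0.
Solving simultaneously gives x_1 = 0, x_2 = 8/3.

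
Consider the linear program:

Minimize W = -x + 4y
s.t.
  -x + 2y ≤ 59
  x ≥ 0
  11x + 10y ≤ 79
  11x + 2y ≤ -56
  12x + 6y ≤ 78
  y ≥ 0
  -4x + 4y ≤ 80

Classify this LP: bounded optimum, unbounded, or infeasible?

The boundaries x = 0 and 11x + 10y = 79 meet at (0, 79/10), but that point violates 11x + 2y ≤ -56. Every candidate vertex is excluded by some other constraint, so the feasible region is empty.

infeasible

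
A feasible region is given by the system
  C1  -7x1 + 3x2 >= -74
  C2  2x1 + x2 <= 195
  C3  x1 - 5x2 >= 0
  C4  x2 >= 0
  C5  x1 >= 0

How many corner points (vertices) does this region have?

The feasible vertices (each the meet of two boundaries and inside every other half-plane) are:
  (185/16, 37/16)
  (74/7, 0)
  (0, 0)

3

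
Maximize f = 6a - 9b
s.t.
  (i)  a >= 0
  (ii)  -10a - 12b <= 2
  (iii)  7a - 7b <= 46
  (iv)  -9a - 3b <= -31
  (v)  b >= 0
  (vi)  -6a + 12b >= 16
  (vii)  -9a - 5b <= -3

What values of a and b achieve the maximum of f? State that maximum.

a = 332/21, b = 194/21, maximum f = 82/7

Vertices and f = 6a - 9b:
  (0, 31/3) → f = -93
  (332/21, 194/21) → f = 82/7
  (18/7, 55/21) → f = -57/7
The feasible region is unbounded (it extends along (0, 1), (1, 1)), but f strictly decreases along every unbounded feasible direction, so there is no improving ray and the maximum is attained at a vertex.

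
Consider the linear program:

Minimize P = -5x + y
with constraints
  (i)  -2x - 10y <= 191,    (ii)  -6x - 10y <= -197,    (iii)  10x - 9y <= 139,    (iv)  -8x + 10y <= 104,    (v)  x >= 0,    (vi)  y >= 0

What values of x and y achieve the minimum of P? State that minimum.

Corner points and P = -5x + y:
  (3163/154, 568/77) → P = -2097/22
  (93/14, 110/7) → P = -35/2
  (1163/14, 538/7) → P = -677/2

The binding constraints are 10x - 9y = 139 and -8x + 10y = 104.
Solving simultaneously gives x = 1163/14, y = 538/7.

x = 1163/14, y = 538/7, minimum P = -677/2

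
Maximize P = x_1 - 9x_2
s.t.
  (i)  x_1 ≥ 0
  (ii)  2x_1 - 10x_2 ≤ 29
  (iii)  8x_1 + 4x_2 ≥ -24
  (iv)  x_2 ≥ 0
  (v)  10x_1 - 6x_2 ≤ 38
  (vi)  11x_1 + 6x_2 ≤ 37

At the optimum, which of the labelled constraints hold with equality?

(iv) and (vi)

Corner points and P = x_1 - 9x_2:
  (0, 0) → P = 0
  (0, 37/6) → P = -111/2
  (37/11, 0) → P = 37/11

The maximum is at (37/11, 0). Substituting into each constraint, equality holds for (iv) and (vi); the remaining constraints have slack.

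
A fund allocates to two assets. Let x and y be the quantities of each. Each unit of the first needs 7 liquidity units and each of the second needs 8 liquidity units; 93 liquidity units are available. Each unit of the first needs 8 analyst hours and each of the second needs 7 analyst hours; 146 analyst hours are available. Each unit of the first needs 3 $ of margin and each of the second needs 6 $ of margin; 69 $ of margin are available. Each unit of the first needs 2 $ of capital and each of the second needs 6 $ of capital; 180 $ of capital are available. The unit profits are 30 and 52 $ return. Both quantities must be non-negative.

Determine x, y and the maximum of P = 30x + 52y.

x = 1/3, y = 34/3, maximum P = 1798/3

At the optimal vertex, 7x + 8y = 93 and 3x + 6y = 69.
Solving simultaneously gives x = 1/3, y = 34/3.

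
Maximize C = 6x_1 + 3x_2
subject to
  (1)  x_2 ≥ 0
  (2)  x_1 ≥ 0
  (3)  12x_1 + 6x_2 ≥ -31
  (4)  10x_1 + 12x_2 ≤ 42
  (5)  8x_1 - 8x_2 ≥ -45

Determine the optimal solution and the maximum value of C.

x_1 = 21/5, x_2 = 0, maximum C = 126/5

Corner points and C = 6x_1 + 3x_2:
  (0, 0) → C = 0
  (21/5, 0) → C = 126/5
  (0, 7/2) → C = 21/2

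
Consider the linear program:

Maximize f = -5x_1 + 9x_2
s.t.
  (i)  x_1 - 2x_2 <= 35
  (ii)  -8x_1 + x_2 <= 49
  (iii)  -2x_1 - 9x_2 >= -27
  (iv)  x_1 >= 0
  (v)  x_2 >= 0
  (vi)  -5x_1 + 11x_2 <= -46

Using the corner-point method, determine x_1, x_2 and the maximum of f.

The binding constraints are x_2 = 0 and -5x_1 + 11x_2 = -46.
Solving simultaneously gives x_1 = 46/5, x_2 = 0.

x_1 = 46/5, x_2 = 0, maximum f = -46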